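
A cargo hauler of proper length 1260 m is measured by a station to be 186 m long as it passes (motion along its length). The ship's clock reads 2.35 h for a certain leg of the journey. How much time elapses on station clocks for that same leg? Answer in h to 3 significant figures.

Δt ≈ 15.9 h

Length contraction ⇒ γ = L₀/L = 1260/186 = 6.7742
Time dilation: Δt = γτ₀ = 6.7742 × 2.35 h = 15.9 h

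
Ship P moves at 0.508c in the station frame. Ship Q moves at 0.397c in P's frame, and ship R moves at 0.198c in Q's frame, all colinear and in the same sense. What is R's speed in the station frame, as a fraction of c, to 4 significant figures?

u ≈ 0.8277c

Compose boost 2: (0.397 + 0.508)/(1 + 0.397×0.508) = 0.9050/1.20168 = 0.753115
Compose boost 3: (0.198 + 0.753115)/(1 + 0.198×0.753115) = 0.951115/1.14912 = 0.8277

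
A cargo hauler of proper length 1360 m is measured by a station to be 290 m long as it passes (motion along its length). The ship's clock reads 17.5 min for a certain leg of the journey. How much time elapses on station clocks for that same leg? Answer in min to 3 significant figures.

Δt ≈ 82.1 min

Length contraction ⇒ γ = L₀/L = 1360/290 = 4.6897
Time dilation: Δt = γτ₀ = 4.6897 × 17.5 min = 82.1 min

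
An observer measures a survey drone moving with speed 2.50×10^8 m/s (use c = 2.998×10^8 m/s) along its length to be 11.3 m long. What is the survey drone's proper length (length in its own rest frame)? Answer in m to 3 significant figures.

β = v/c = 2.50×10^8 / 2.998×10^8 = 0.83389
γ = 1/√(1 − 0.83389²) = 1.8118
L₀ = γL = 1.8118 × 11.3 = 20.5 m

L₀ ≈ 20.5 m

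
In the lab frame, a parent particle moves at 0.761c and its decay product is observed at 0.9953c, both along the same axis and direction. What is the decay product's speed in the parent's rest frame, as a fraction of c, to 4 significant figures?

u' ≈ 0.9659c

Inverse velocity addition: u' = (u − v)/(1 − uv/c²)
= (0.9953 − 0.761)/(1 − 0.9953×0.761) = 0.2343/0.242577 = 0.9659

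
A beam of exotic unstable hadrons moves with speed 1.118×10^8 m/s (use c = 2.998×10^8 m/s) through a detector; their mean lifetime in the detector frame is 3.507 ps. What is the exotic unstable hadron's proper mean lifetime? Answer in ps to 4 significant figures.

τ₀ ≈ 3.254 ps

β = v/c = 1.118×10^8 / 2.998×10^8 = 0.372915
γ = 1/√(1 − 0.372915²) = 1.07774
Proper time: τ₀ = Δt/γ = 3.507/1.07774 = 3.254 ps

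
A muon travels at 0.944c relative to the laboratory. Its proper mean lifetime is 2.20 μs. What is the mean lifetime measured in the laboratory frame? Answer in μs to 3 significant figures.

Δt ≈ 6.67 μs

γ = 1/√(1 − 0.944²) = 3.0308
Time dilation: Δt = γτ₀ = 3.0308 × 2.20 μs = 6.67 μs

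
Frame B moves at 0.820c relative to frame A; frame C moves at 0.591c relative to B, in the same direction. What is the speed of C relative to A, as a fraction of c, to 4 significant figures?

Compose boost 2: (0.591 + 0.820)/(1 + 0.591×0.820) = 1.411/1.48462 = 0.9504

u ≈ 0.9504c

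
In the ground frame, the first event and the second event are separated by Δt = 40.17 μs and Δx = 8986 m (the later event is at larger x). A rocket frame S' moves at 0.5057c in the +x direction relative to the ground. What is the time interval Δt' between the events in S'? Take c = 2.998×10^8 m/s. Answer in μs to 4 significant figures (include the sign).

Δt' ≈ 28.99 μs

γ = 1/√(1 − 0.5057²) = 1.15914
Δt' = γ(Δt − vΔx/c²) = 1.15914 × (40.17 μs − 0.5057×8986 m / (2.998×10^8 m/s))
= 1.15914 × (25.0125 μs) = 28.99 μs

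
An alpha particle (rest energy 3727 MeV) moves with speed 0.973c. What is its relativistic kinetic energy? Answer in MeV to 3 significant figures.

γ = 1/√(1 − 0.973²) = 4.3327
K = (γ − 1)m₀c² = (4.3327 − 1) × 3727 MeV = 3.3327 × 3727 MeV = 12400 MeV

K ≈ 12400 MeV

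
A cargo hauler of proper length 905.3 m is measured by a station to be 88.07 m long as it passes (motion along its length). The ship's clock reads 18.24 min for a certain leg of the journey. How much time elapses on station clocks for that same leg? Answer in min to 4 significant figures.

Length contraction ⇒ γ = L₀/L = 905.3/88.07 = 10.2793
Time dilation: Δt = γτ₀ = 10.2793 × 18.24 min = 187.5 min

Δt ≈ 187.5 min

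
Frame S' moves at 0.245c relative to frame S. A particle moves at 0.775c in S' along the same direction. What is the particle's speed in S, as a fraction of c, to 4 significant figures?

u ≈ 0.8572c

Relativistic velocity addition: u = (u' + v)/(1 + u'v/c²)
= (0.775 + 0.245)/(1 + 0.775×0.245) = 1.020/1.18988 = 0.8572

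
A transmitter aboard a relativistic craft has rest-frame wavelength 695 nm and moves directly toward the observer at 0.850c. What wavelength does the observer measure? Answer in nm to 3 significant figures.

λ_obs ≈ 198 nm

Relativistic Doppler: λ_obs = λ_src √((1−β)/(1+β))
= 695 × √(0.15000/1.8500) = 695 × 0.28475 = 198 nm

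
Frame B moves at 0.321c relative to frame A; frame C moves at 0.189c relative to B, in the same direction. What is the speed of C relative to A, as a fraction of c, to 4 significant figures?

Compose boost 2: (0.189 + 0.321)/(1 + 0.189×0.321) = 0.5100/1.06067 = 0.4808

u ≈ 0.4808c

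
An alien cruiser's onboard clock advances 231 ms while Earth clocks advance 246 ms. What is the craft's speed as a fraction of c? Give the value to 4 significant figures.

β ≈ 0.3439

γ = Δt/τ₀ = 246/231 = 1.06494
β = √(1 − 1/γ²) = √(1 − 1/1.06494²) = 0.3439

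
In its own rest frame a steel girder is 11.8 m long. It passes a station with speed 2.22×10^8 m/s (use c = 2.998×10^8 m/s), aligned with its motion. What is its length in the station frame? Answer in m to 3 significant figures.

L ≈ 7.93 m

β = v/c = 2.22×10^8 / 2.998×10^8 = 0.74049
γ = 1/√(1 − 0.74049²) = 1.4880
Length contraction: L = L₀/γ = 11.8/1.4880 = 7.93 m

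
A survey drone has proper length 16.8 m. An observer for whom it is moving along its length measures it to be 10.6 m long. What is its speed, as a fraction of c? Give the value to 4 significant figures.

β ≈ 0.7758

γ = L₀/L = 16.8/10.6 = 1.58491
β = √(1 − 1/γ²) = 0.7758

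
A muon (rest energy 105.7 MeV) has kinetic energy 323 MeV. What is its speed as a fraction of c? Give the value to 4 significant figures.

γ = 1 + K/(m₀c²) = 1 + 323/105.7 = 4.05582
β = √(1 − 1/γ²) = 0.9691

β ≈ 0.9691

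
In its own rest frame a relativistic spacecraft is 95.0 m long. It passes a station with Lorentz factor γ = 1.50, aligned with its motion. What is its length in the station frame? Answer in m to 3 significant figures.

γ = 1.50 (given)
Length contraction: L = L₀/γ = 95.0/1.50 = 63.3 m

L ≈ 63.3 m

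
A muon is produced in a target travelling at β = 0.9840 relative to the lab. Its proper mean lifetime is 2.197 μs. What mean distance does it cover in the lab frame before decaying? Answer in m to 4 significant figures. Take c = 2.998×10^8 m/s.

d ≈ 3638 m

γ = 1/√(1 − 0.9840²) = 5.61267
Dilated lifetime: Δt = γτ₀ = 5.61267 × 2.197 μs = 12.3310 μs
d = vΔt = 0.9840c × 12.3310 μs = 2.95003×10^8 m/s × 1.23310×10^-5 s = 3638 m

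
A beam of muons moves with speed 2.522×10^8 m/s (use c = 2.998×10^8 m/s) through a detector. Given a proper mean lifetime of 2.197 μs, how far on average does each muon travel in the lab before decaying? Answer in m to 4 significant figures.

d ≈ 1025 m

β = v/c = 2.522×10^8 / 2.998×10^8 = 0.841227
γ = 1/√(1 − 0.841227²) = 1.84952
Dilated lifetime: Δt = γτ₀ = 1.84952 × 2.197 μs = 4.06339 μs
d = vΔt = 0.841227c × 4.06339 μs = 2.52200×10^8 m/s × 4.06339×10^-6 s = 1025 m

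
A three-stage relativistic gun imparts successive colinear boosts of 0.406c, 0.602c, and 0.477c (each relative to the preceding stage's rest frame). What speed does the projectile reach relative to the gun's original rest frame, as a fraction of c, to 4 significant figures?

u ≈ 0.9283c

Compose boost 2: (0.602 + 0.406)/(1 + 0.602×0.406) = 1.008/1.24441 = 0.810021
Compose boost 3: (0.477 + 0.810021)/(1 + 0.477×0.810021) = 1.28702/1.38638 = 0.9283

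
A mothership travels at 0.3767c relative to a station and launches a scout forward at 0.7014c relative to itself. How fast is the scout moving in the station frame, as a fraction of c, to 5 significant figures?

u ≈ 0.85278c

Compose boost 2: (0.7014 + 0.3767)/(1 + 0.7014×0.3767) = 1.0781/1.264217 = 0.85278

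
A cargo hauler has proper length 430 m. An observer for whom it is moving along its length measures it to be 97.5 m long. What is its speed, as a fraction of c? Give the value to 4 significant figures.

β ≈ 0.9740

γ = L₀/L = 430/97.5 = 4.41026
β = √(1 − 1/γ²) = 0.9740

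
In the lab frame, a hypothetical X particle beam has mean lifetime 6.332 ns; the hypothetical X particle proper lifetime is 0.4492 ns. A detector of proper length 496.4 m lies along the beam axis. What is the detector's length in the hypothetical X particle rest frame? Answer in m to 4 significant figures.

Time dilation ⇒ γ = Δt/τ₀ = 6.332/0.4492 = 14.0962
Length contraction: L = L₀/γ = 496.4/14.0962 = 35.22 m

L ≈ 35.22 m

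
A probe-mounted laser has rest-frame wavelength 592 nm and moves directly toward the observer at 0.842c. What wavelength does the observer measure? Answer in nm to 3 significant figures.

λ_obs ≈ 173 nm

Relativistic Doppler: λ_obs = λ_src √((1−β)/(1+β))
= 592 × √(0.15800/1.8420) = 592 × 0.29288 = 173 nm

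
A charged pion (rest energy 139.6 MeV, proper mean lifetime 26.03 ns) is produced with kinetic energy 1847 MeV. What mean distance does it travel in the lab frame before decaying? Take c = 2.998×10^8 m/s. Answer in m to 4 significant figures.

d ≈ 110.8 m

γ = 1 + K/(m₀c²) = 1 + 1847/139.6 = 14.2307
β = √(1 − 1/γ²) = 0.997528
Dilated lifetime: γτ₀ = 14.2307 × 26.03 ns = 370.424 ns
d = βc·γτ₀ = 0.997528 × (2.998×10^8 m/s) × 3.70424×10^-7 s = 110.8 m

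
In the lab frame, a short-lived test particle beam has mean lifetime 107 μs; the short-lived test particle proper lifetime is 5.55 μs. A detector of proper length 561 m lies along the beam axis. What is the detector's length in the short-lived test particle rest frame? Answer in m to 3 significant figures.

Time dilation ⇒ γ = Δt/τ₀ = 107/5.55 = 19.279
Length contraction: L = L₀/γ = 561/19.279 = 29.1 m

L ≈ 29.1 m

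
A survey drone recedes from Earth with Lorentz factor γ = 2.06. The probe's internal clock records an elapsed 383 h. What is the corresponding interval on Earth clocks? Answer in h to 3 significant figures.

Δt ≈ 789 h

γ = 2.06 (given)
Time dilation: Δt = γτ₀ = 2.06 × 383 h = 789 h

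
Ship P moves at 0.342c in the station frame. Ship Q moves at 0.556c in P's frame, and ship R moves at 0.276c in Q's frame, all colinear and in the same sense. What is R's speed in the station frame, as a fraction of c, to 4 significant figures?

u ≈ 0.8529c

Compose boost 2: (0.556 + 0.342)/(1 + 0.556×0.342) = 0.8980/1.19015 = 0.754525
Compose boost 3: (0.276 + 0.754525)/(1 + 0.276×0.754525) = 1.03053/1.20825 = 0.8529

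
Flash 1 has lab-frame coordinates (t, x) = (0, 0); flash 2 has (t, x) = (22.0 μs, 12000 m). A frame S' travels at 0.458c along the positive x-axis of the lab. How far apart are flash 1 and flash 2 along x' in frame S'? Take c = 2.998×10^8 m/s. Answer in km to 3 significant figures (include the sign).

Δx' ≈ 10.1 km

γ = 1/√(1 − 0.458²) = 1.1249
Δx' = γ(Δx − vΔt) = 1.1249 × (12000 m − 0.458×(2.998×10^8 m/s)×22.0×10^-6 s)
= 1.1249 × (8979.2 m) = 10.1 km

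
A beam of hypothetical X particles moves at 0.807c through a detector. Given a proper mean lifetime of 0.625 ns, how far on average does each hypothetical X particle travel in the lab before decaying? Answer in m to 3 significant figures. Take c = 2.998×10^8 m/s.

γ = 1/√(1 − 0.807²) = 1.6933
Dilated lifetime: Δt = γτ₀ = 1.6933 × 0.625 ns = 1.0583 ns
d = vΔt = 0.807c × 1.0583 ns = 2.4194×10^8 m/s × 1.0583×10^-9 s = 0.256 m

d ≈ 0.256 m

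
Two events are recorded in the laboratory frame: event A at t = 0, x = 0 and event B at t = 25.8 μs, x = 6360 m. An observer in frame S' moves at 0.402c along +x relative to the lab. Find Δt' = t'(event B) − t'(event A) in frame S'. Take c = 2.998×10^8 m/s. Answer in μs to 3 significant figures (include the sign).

Δt' ≈ 18.9 μs

γ = 1/√(1 − 0.402²) = 1.0921
Δt' = γ(Δt − vΔx/c²) = 1.0921 × (25.8 μs − 0.402×6360 m / (2.998×10^8 m/s))
= 1.0921 × (17.272 μs) = 18.9 μs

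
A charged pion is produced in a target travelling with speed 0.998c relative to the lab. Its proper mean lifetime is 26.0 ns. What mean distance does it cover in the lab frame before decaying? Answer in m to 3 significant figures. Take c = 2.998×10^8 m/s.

d ≈ 123 m

γ = 1/√(1 − 0.998²) = 15.819
Dilated lifetime: Δt = γτ₀ = 15.819 × 26.0 ns = 411.30 ns
d = vΔt = 0.998c × 411.30 ns = 2.9920×10^8 m/s × 4.1130×10^-7 s = 123 m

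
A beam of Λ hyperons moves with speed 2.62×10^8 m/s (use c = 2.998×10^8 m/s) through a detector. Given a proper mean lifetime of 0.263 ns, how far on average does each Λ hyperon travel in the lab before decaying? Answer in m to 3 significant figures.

d ≈ 0.142 m

β = v/c = 2.62×10^8 / 2.998×10^8 = 0.87392
γ = 1/√(1 − 0.87392²) = 2.0573
Dilated lifetime: Δt = γτ₀ = 2.0573 × 0.263 ns = 0.54107 ns
d = vΔt = 0.87392c × 0.54107 ns = 2.6200×10^8 m/s × 5.4107×10^-10 s = 0.142 m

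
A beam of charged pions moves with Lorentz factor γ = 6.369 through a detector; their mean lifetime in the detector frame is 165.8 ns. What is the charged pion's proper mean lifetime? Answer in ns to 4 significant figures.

τ₀ ≈ 26.03 ns

γ = 6.369 (given)
Proper time: τ₀ = Δt/γ = 165.8/6.369 = 26.03 ns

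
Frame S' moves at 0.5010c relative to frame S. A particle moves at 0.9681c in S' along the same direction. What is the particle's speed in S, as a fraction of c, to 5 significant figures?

u ≈ 0.98928c

Relativistic velocity addition: u = (u' + v)/(1 + u'v/c²)
= (0.9681 + 0.5010)/(1 + 0.9681×0.5010) = 1.4691/1.485018 = 0.98928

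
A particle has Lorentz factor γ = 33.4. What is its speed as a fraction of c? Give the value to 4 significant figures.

β = √(1 − 1/γ²) = √(1 − 1/33.4²) = √(0.999104) = 0.9996

β ≈ 0.9996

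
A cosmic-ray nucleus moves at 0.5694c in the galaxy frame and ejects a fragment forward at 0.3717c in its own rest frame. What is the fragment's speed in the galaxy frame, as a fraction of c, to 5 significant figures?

Compose boost 2: (0.3717 + 0.5694)/(1 + 0.3717×0.5694) = 0.94110/1.211646 = 0.77671

u ≈ 0.77671c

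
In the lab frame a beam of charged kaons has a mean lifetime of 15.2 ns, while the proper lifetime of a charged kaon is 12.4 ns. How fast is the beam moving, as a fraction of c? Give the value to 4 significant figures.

γ = Δt/τ₀ = 15.2/12.4 = 1.22581
β = √(1 − 1/γ²) = √(1 − 1/1.22581²) = 0.5783

β ≈ 0.5783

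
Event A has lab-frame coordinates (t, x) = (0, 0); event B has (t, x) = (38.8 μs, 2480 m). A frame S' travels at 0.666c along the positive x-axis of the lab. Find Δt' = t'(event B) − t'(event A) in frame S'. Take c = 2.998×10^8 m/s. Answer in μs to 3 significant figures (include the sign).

Δt' ≈ 44.6 μs

γ = 1/√(1 − 0.666²) = 1.3406
Δt' = γ(Δt − vΔx/c²) = 1.3406 × (38.8 μs − 0.666×2480 m / (2.998×10^8 m/s))
= 1.3406 × (33.291 μs) = 44.6 μs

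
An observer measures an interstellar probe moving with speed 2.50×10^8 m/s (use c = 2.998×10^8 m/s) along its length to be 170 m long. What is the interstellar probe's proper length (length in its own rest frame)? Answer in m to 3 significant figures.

β = v/c = 2.50×10^8 / 2.998×10^8 = 0.83389
γ = 1/√(1 − 0.83389²) = 1.8118
L₀ = γL = 1.8118 × 170 = 308 m

L₀ ≈ 308 m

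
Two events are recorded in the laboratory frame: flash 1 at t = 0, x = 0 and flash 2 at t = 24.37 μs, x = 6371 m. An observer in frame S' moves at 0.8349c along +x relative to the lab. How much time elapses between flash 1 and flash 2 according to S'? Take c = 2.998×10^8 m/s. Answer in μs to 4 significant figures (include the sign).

Δt' ≈ 12.04 μs

γ = 1/√(1 − 0.8349²) = 1.81685
Δt' = γ(Δt − vΔx/c²) = 1.81685 × (24.37 μs − 0.8349×6371 m / (2.998×10^8 m/s))
= 1.81685 × (6.62768 μs) = 12.04 μs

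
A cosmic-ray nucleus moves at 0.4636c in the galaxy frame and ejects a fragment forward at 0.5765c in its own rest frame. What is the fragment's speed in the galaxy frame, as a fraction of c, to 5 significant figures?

u ≈ 0.82074c

Compose boost 2: (0.5765 + 0.4636)/(1 + 0.5765×0.4636) = 1.0401/1.267265 = 0.82074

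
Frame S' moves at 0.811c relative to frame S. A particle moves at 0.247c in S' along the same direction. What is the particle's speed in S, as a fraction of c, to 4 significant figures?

u ≈ 0.8814c

Relativistic velocity addition: u = (u' + v)/(1 + u'v/c²)
= (0.247 + 0.811)/(1 + 0.247×0.811) = 1.058/1.20032 = 0.8814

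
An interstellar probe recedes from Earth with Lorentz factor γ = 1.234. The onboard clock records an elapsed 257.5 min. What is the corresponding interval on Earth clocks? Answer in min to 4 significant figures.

Δt ≈ 317.8 min

γ = 1.234 (given)
Time dilation: Δt = γτ₀ = 1.234 × 257.5 min = 317.8 min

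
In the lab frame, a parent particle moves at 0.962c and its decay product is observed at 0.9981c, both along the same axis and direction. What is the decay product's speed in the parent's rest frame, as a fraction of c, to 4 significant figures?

Inverse velocity addition: u' = (u − v)/(1 − uv/c²)
= (0.9981 − 0.962)/(1 − 0.9981×0.962) = 0.03610/0.0398278 = 0.9064

u' ≈ 0.9064c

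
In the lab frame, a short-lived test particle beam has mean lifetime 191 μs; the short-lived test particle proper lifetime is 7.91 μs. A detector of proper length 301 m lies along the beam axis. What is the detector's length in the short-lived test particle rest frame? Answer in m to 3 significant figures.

L ≈ 12.5 m

Time dilation ⇒ γ = Δt/τ₀ = 191/7.91 = 24.147
Length contraction: L = L₀/γ = 301/24.147 = 12.5 m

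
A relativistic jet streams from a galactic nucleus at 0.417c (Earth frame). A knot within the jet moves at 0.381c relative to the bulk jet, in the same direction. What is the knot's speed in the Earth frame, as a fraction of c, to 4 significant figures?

Relativistic velocity addition: u = (u' + v)/(1 + u'v/c²)
= (0.381 + 0.417)/(1 + 0.381×0.417) = 0.7980/1.15888 = 0.6886

u ≈ 0.6886c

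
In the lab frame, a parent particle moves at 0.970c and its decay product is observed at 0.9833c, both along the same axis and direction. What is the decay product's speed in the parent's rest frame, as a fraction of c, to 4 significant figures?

u' ≈ 0.2879c

Inverse velocity addition: u' = (u − v)/(1 − uv/c²)
= (0.9833 − 0.970)/(1 − 0.9833×0.970) = 0.01330/0.0461990 = 0.2879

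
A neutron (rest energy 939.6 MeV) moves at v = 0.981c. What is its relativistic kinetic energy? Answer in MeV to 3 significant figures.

K ≈ 3900 MeV

γ = 1/√(1 − 0.981²) = 5.1544
K = (γ − 1)m₀c² = (5.1544 − 1) × 939.6 MeV = 4.1544 × 939.6 MeV = 3900 MeV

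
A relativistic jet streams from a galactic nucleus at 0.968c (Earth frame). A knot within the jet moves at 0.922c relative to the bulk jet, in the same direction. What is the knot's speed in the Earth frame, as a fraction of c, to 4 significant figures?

Relativistic velocity addition: u = (u' + v)/(1 + u'v/c²)
= (0.922 + 0.968)/(1 + 0.922×0.968) = 1.890/1.89250 = 0.9987

u ≈ 0.9987c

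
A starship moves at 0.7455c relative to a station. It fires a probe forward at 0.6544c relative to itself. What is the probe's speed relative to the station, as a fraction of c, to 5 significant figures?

Relativistic velocity addition: u = (u' + v)/(1 + u'v/c²)
= (0.6544 + 0.7455)/(1 + 0.6544×0.7455) = 1.3999/1.487855 = 0.94088

u ≈ 0.94088c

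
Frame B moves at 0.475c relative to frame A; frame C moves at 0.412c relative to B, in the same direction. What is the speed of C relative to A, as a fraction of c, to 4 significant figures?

u ≈ 0.7418c

Compose boost 2: (0.412 + 0.475)/(1 + 0.412×0.475) = 0.8870/1.19570 = 0.7418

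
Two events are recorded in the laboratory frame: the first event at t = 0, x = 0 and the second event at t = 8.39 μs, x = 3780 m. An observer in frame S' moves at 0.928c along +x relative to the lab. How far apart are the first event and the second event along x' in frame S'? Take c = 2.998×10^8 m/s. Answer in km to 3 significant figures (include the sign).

Δx' ≈ 3.88 km

γ = 1/√(1 − 0.928²) = 2.6840
Δx' = γ(Δx − vΔt) = 2.6840 × (3780 m − 0.928×(2.998×10^8 m/s)×8.39×10^-6 s)
= 2.6840 × (1445.8 m) = 3.88 km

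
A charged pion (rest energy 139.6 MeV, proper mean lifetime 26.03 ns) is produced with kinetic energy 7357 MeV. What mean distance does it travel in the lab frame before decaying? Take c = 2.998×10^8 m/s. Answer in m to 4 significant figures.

d ≈ 419.0 m

γ = 1 + K/(m₀c²) = 1 + 7357/139.6 = 53.7006
β = √(1 − 1/γ²) = 0.999827
Dilated lifetime: γτ₀ = 53.7006 × 26.03 ns = 1397.83 ns
d = βc·γτ₀ = 0.999827 × (2.998×10^8 m/s) × 1.39783×10^-6 s = 419.0 m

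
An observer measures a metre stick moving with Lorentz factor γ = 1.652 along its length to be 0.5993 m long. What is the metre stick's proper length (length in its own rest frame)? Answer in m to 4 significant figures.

γ = 1.652 (given)
L₀ = γL = 1.652 × 0.5993 = 0.9900 m

L₀ ≈ 0.9900 m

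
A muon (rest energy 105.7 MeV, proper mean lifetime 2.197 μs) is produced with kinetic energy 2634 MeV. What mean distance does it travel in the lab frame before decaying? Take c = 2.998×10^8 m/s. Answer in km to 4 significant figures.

d ≈ 17.06 km

γ = 1 + K/(m₀c²) = 1 + 2634/105.7 = 25.9196
β = √(1 − 1/γ²) = 0.999255
Dilated lifetime: γτ₀ = 25.9196 × 2.197 μs = 56.9453 μs
d = βc·γτ₀ = 0.999255 × (2.998×10^8 m/s) × 5.69453×10^-5 s = 17.06 km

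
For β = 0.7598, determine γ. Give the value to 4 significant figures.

γ = 1/√(1 − β²) = 1/√(1 − 0.7598²) = 1/√(0.422704) = 1.538

γ ≈ 1.538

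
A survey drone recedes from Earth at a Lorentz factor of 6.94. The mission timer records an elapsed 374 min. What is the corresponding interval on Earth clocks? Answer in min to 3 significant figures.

γ = 6.94 (given)
Time dilation: Δt = γτ₀ = 6.94 × 374 min = 2600 min

Δt ≈ 2600 min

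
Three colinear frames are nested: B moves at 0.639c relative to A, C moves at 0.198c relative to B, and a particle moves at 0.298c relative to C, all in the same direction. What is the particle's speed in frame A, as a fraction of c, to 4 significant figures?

Compose boost 2: (0.198 + 0.639)/(1 + 0.198×0.639) = 0.8370/1.12652 = 0.742995
Compose boost 3: (0.298 + 0.742995)/(1 + 0.298×0.742995) = 1.04099/1.22141 = 0.8523

u ≈ 0.8523c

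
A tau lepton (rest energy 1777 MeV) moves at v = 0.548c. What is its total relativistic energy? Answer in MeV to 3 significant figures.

γ = 1/√(1 − 0.548²) = 1.1955
E = γm₀c² = 1.1955 × 1777 MeV = 2120 MeV

E ≈ 2120 MeV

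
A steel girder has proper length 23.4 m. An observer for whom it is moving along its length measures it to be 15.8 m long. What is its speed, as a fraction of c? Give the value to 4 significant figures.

β ≈ 0.7376

γ = L₀/L = 23.4/15.8 = 1.48101
β = √(1 − 1/γ²) = 0.7376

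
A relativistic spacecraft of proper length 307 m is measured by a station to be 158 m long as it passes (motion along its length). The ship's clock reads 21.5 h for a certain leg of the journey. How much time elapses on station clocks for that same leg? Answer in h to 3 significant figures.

Length contraction ⇒ γ = L₀/L = 307/158 = 1.9430
Time dilation: Δt = γτ₀ = 1.9430 × 21.5 h = 41.8 h

Δt ≈ 41.8 h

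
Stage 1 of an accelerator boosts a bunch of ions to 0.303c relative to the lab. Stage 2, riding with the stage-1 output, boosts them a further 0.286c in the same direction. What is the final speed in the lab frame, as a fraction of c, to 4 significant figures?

u ≈ 0.5420c

Compose boost 2: (0.286 + 0.303)/(1 + 0.286×0.303) = 0.5890/1.08666 = 0.5420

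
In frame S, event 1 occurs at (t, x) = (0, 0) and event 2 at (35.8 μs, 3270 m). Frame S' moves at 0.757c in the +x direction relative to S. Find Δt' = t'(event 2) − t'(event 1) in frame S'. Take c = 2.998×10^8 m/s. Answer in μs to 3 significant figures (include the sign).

Δt' ≈ 42.2 μs

γ = 1/√(1 − 0.757²) = 1.5304
Δt' = γ(Δt − vΔx/c²) = 1.5304 × (35.8 μs − 0.757×3270 m / (2.998×10^8 m/s))
= 1.5304 × (27.543 μs) = 42.2 μs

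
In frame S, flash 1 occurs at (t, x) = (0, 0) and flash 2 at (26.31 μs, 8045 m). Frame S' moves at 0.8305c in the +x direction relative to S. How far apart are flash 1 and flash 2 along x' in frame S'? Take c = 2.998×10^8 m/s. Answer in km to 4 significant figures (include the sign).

γ = 1/√(1 − 0.8305²) = 1.79527
Δx' = γ(Δx − vΔt) = 1.79527 × (8045 m − 0.8305×(2.998×10^8 m/s)×26.31×10^-6 s)
= 1.79527 × (1494.23 m) = 2.683 km

Δx' ≈ 2.683 km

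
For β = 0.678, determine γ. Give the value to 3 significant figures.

γ = 1/√(1 − β²) = 1/√(1 − 0.678²) = 1/√(0.54032) = 1.36

γ ≈ 1.36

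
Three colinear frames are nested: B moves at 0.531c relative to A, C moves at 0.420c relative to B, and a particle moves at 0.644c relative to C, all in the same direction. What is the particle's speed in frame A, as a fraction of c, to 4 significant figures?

Compose boost 2: (0.420 + 0.531)/(1 + 0.420×0.531) = 0.9510/1.22302 = 0.777583
Compose boost 3: (0.644 + 0.777583)/(1 + 0.644×0.777583) = 1.42158/1.50076 = 0.9472

u ≈ 0.9472c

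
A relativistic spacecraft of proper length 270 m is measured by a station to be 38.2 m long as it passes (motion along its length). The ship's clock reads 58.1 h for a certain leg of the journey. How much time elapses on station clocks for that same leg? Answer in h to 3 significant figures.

Length contraction ⇒ γ = L₀/L = 270/38.2 = 7.0681
Time dilation: Δt = γτ₀ = 7.0681 × 58.1 h = 411 h

Δt ≈ 411 h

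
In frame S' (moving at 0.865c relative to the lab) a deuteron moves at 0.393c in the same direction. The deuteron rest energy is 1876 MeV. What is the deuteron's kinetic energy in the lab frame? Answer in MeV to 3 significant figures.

u_lab = (0.393 + 0.865)/(1 + 0.393×0.865) = 0.938845
γ = 1/√(1 − 0.938845²) = 2.9041
K = (γ − 1)m₀c² = (2.9041 − 1) × 1876 = 1.9041 × 1876 = 3570 MeV

K ≈ 3570 MeV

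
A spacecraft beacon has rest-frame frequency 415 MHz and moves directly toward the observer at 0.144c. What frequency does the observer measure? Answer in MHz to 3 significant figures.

Relativistic Doppler: f_obs = f_src √((1+β)/(1−β))
= 415 × √(1.1440/0.85600) = 415 × 1.1560 = 480 MHz

f_obs ≈ 480 MHz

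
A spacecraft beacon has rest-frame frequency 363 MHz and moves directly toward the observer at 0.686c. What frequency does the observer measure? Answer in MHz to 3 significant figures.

f_obs ≈ 841 MHz

Relativistic Doppler: f_obs = f_src √((1+β)/(1−β))
= 363 × √(1.6860/0.31400) = 363 × 2.3172 = 841 MHz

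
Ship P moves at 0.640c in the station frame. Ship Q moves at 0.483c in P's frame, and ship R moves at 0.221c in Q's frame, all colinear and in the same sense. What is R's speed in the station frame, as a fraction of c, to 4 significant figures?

Compose boost 2: (0.483 + 0.640)/(1 + 0.483×0.640) = 1.123/1.30912 = 0.857828
Compose boost 3: (0.221 + 0.857828)/(1 + 0.221×0.857828) = 1.07883/1.18958 = 0.9069

u ≈ 0.9069c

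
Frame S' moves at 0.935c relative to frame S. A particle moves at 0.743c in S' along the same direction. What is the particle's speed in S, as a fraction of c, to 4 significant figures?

u ≈ 0.9901c

Relativistic velocity addition: u = (u' + v)/(1 + u'v/c²)
= (0.743 + 0.935)/(1 + 0.743×0.935) = 1.678/1.69470 = 0.9901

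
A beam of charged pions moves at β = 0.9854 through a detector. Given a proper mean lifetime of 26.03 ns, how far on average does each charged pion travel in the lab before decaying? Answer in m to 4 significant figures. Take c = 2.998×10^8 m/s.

γ = 1/√(1 − 0.9854²) = 5.87354
Dilated lifetime: Δt = γτ₀ = 5.87354 × 26.03 ns = 152.888 ns
d = vΔt = 0.9854c × 152.888 ns = 2.95423×10^8 m/s × 1.52888×10^-7 s = 45.17 m

d ≈ 45.17 m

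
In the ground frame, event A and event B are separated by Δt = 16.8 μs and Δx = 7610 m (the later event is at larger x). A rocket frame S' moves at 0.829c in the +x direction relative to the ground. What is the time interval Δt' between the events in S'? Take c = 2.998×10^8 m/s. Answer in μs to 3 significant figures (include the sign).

Δt' ≈ -7.59 μs

γ = 1/√(1 − 0.829²) = 1.7881
Δt' = γ(Δt − vΔx/c²) = 1.7881 × (16.8 μs − 0.829×7610 m / (2.998×10^8 m/s))
= 1.7881 × (-4.2430 μs) = -7.59 μs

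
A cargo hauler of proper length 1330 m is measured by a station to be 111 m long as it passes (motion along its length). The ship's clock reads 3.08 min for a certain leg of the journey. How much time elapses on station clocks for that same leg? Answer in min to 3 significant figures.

Length contraction ⇒ γ = L₀/L = 1330/111 = 11.982
Time dilation: Δt = γτ₀ = 11.982 × 3.08 min = 36.9 min

Δt ≈ 36.9 min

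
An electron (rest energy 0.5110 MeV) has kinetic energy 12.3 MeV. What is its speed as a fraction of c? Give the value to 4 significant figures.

β ≈ 0.9992

γ = 1 + K/(m₀c²) = 1 + 12.3/0.5110 = 25.0705
β = √(1 − 1/γ²) = 0.9992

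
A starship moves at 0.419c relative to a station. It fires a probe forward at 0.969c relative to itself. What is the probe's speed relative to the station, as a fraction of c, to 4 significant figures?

Relativistic velocity addition: u = (u' + v)/(1 + u'v/c²)
= (0.969 + 0.419)/(1 + 0.969×0.419) = 1.388/1.40601 = 0.9872

u ≈ 0.9872c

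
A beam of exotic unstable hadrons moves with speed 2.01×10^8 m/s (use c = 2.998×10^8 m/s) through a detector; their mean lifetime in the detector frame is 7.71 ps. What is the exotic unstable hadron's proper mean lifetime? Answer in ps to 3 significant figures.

β = v/c = 2.01×10^8 / 2.998×10^8 = 0.67045
γ = 1/√(1 − 0.67045²) = 1.3478
Proper time: τ₀ = Δt/γ = 7.71/1.3478 = 5.72 ps

τ₀ ≈ 5.72 ps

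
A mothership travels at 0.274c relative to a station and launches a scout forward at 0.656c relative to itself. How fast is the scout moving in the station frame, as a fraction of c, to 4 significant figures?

u ≈ 0.7883c

Compose boost 2: (0.656 + 0.274)/(1 + 0.656×0.274) = 0.9300/1.17974 = 0.7883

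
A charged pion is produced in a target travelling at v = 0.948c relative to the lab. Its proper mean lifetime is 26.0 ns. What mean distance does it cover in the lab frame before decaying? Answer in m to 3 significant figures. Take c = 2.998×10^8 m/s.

d ≈ 23.2 m

γ = 1/√(1 − 0.948²) = 3.1420
Dilated lifetime: Δt = γτ₀ = 3.1420 × 26.0 ns = 81.692 ns
d = vΔt = 0.948c × 81.692 ns = 2.8421×10^8 m/s × 8.1692×10^-8 s = 23.2 m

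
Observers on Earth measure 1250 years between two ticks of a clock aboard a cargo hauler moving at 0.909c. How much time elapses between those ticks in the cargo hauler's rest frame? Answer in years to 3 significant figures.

τ₀ ≈ 521 years

γ = 1/√(1 − 0.909²) = 2.3993
Proper time: τ₀ = Δt/γ = 1250/2.3993 = 521 years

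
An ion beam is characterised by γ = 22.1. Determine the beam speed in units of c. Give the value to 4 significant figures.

β ≈ 0.9990

β = √(1 − 1/γ²) = √(1 − 1/22.1²) = √(0.997953) = 0.9990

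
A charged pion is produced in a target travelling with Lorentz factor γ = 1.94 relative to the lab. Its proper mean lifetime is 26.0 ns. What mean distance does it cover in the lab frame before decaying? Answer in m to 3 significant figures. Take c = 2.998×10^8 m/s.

d ≈ 13.0 m

β = √(1 − 1/γ²) = √(1 − 1/1.94²) = 0.85691
Dilated lifetime: Δt = γτ₀ = 1.94 × 26.0 ns = 50.440 ns
d = vΔt = 0.85691c × 50.440 ns = 2.5690×10^8 m/s × 5.0440×10^-8 s = 13.0 m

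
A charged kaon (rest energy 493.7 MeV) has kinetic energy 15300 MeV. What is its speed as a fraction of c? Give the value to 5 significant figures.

γ = 1 + K/(m₀c²) = 1 + 15300/493.7 = 31.99048
β = √(1 − 1/γ²) = 0.99951

β ≈ 0.99951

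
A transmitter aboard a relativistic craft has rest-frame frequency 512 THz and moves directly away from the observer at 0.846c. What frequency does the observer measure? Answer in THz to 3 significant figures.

Relativistic Doppler: f_obs = f_src √((1−β)/(1+β))
= 512 × √(0.15400/1.8460) = 512 × 0.28883 = 148 THz

f_obs ≈ 148 THz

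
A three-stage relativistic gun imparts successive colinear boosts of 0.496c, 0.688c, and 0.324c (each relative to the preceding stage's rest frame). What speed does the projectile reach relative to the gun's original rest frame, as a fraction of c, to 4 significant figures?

u ≈ 0.9384c

Compose boost 2: (0.688 + 0.496)/(1 + 0.688×0.496) = 1.184/1.34125 = 0.882760
Compose boost 3: (0.324 + 0.882760)/(1 + 0.324×0.882760) = 1.20676/1.28601 = 0.9384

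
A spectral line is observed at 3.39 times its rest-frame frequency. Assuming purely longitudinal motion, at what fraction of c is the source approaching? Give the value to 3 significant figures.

f_obs/f_src = √((1+β)/(1−β)) = 3.39  ⇒  (1+β)/(1−β) = 11.492
β = |1 − D²|/(1 + D²) = |1 − 11.492|/(1 + 11.492) = 0.840

β ≈ 0.840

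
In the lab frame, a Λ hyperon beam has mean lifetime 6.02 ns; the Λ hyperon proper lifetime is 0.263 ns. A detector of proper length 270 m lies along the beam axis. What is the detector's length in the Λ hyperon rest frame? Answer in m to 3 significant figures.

Time dilation ⇒ γ = Δt/τ₀ = 6.02/0.263 = 22.890
Length contraction: L = L₀/γ = 270/22.890 = 11.8 m

L ≈ 11.8 m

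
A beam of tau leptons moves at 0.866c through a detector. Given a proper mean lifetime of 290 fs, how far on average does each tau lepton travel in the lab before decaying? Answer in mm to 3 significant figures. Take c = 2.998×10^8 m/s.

γ = 1/√(1 − 0.866²) = 1.9998
Dilated lifetime: Δt = γτ₀ = 1.9998 × 290 fs = 579.95 fs
d = vΔt = 0.866c × 579.95 fs = 2.5963×10^8 m/s × 5.7995×10^-13 s = 0.151 mm

d ≈ 0.151 mm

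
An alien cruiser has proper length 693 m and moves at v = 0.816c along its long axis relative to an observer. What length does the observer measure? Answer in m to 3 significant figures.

L ≈ 401 m

γ = 1/√(1 − 0.816²) = 1.7299
Length contraction: L = L₀/γ = 693/1.7299 = 401 m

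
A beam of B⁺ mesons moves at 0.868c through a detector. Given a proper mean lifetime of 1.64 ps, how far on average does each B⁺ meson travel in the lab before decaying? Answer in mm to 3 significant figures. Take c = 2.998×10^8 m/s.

d ≈ 0.859 mm

γ = 1/√(1 − 0.868²) = 2.0138
Dilated lifetime: Δt = γτ₀ = 2.0138 × 1.64 ps = 3.3027 ps
d = vΔt = 0.868c × 3.3027 ps = 2.6023×10^8 m/s × 3.3027×10^-12 s = 0.859 mm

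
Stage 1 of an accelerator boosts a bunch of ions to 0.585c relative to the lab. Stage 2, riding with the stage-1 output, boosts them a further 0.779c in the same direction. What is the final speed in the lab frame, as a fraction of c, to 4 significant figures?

u ≈ 0.9370c

Compose boost 2: (0.779 + 0.585)/(1 + 0.779×0.585) = 1.364/1.45572 = 0.9370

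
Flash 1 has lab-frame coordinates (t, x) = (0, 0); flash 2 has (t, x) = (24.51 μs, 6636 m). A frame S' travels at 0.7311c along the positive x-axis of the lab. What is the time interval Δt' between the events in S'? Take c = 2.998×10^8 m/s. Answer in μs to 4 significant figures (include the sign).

γ = 1/√(1 − 0.7311²) = 1.46569
Δt' = γ(Δt − vΔx/c²) = 1.46569 × (24.51 μs − 0.7311×6636 m / (2.998×10^8 m/s))
= 1.46569 × (8.32728 μs) = 12.21 μs

Δt' ≈ 12.21 μs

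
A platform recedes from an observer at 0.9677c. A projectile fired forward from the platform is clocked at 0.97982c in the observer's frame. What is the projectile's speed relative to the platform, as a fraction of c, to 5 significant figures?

Inverse velocity addition: u' = (u − v)/(1 − uv/c²)
= (0.97982 − 0.9677)/(1 − 0.97982×0.9677) = 0.012120/0.05182819 = 0.23385

u' ≈ 0.23385c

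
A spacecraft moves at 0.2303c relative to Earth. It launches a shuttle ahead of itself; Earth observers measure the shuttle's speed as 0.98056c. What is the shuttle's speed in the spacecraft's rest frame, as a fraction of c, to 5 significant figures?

Inverse velocity addition: u' = (u − v)/(1 − uv/c²)
= (0.98056 − 0.2303)/(1 − 0.98056×0.2303) = 0.75026/0.7741770 = 0.96911

u' ≈ 0.96911c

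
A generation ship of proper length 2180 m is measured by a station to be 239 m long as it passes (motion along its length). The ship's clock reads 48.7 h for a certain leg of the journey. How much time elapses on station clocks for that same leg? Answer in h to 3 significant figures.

Length contraction ⇒ γ = L₀/L = 2180/239 = 9.1213
Time dilation: Δt = γτ₀ = 9.1213 × 48.7 h = 444 h

Δt ≈ 444 h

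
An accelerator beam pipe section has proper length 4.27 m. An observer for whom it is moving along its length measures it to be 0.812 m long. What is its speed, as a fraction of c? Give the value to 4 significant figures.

γ = L₀/L = 4.27/0.812 = 5.25862
β = √(1 − 1/γ²) = 0.9818

β ≈ 0.9818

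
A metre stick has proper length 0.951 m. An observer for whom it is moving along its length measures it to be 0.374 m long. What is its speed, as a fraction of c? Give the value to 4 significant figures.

β ≈ 0.9194

γ = L₀/L = 0.951/0.374 = 2.54278
β = √(1 − 1/γ²) = 0.9194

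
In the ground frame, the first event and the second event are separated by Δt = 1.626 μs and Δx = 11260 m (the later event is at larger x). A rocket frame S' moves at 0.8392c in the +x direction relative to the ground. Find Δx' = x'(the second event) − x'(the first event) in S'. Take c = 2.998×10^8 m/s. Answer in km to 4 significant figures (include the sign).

Δx' ≈ 19.95 km

γ = 1/√(1 − 0.8392²) = 1.83883
Δx' = γ(Δx − vΔt) = 1.83883 × (11260 m − 0.8392×(2.998×10^8 m/s)×1.626×10^-6 s)
= 1.83883 × (10850.9 m) = 19.95 km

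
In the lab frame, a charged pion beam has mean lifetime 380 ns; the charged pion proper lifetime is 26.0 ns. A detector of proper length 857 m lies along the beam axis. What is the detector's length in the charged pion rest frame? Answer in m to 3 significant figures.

Time dilation ⇒ γ = Δt/τ₀ = 380/26.0 = 14.615
Length contraction: L = L₀/γ = 857/14.615 = 58.6 m

L ≈ 58.6 m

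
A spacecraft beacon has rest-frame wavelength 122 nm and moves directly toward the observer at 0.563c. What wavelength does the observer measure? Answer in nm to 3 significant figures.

Relativistic Doppler: λ_obs = λ_src √((1−β)/(1+β))
= 122 × √(0.43700/1.5630) = 122 × 0.52876 = 64.5 nm

λ_obs ≈ 64.5 nm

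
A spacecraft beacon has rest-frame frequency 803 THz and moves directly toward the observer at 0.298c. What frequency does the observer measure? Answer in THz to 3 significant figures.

f_obs ≈ 1090 THz

Relativistic Doppler: f_obs = f_src √((1+β)/(1−β))
= 803 × √(1.2980/0.70200) = 803 × 1.3598 = 1090 THz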